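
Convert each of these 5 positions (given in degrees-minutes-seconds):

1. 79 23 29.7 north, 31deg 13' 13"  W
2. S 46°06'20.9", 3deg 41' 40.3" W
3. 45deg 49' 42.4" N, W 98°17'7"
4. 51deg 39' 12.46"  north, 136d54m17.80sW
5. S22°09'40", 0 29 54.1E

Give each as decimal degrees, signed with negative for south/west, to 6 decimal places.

Point 1:
  Lat: 79 + 23/60 + 29.7/3600 = 79.3915833
  N → positive
  λ: 31° + 13/60 + 13/3600 = 31 + 0.216667 + 0.003611 = 31.2202778
  hemisphere W, so the sign is −
Point 2:
  φ: 46° + 6/60 + 20.9/3600 = 46 + 0.100000 + 0.005806 = 46.1058056
  S → negative
  Lon: 3 + 41/60 + 40.3/3600 = 3.6945278
  hemisphere W, so the sign is −
Point 3:
  Latitude: 49′ + 42.4″ = 49.70667′; 45 + 49.70667/60 = 45.8284444
  N ⇒ keep positive
  λ: 17′ + 7″ = 17.11667′; 98 + 17.11667/60 = 98.2852778
  hemisphere W, so the sign is −
Point 4:
  Latitude: 51 + 39/60 + 12.46/3600 = 51.6534611
  N ⇒ keep positive
  Lon: 54′ + 17.8″ = 54.29667′; 136 + 54.29667/60 = 136.9049444
  W → negative
Point 5:
  Latitude: 9′ + 40″ = 9.66667′; 22 + 9.66667/60 = 22.1611111
  hemisphere S, so the sign is −
  λ: 0 + 29/60 + 54.1/3600 = 0.4983611
  E → positive

1. 79.391583, -31.220278
2. -46.105806, -3.694528
3. 45.828444, -98.285278
4. 51.653461, -136.904944
5. -22.161111, 0.498361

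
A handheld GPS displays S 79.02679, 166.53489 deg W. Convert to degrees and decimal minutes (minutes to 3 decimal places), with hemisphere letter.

79° 1.607′ S, 166° 32.093′ W

Latitude: fractional part 0.026790 → 1.60740 minutes
Longitude: minutes = (166.534890 − 166) × 60 = 32.09340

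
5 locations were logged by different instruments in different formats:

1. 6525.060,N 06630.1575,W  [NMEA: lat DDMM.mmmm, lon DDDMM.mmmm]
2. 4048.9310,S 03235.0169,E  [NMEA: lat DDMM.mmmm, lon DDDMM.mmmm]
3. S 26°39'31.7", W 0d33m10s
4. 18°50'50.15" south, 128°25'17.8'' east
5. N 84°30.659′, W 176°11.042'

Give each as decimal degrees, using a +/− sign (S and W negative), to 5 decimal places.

1. 65.41767, -66.50263
2. -40.81552, 32.58362
3. -26.65881, -0.55278
4. -18.84726, 128.42161
5. 84.51098, -176.18403

Point 1:
  φ: split at 2 digits → 65° and 25.06′; 65 + 25.06/60 = 65.417667
  N ⇒ keep positive
  λ: degrees = first 3 digits = 66, minutes = 30.1575; 66 + 30.1575/60 = 66.502625
  W ⇒ negate
Point 2:
  Lat: degrees = first 2 digits = 40, minutes = 48.931; 40 + 48.931/60 = 40.815517
  S ⇒ negate
  Lon: split at 3 digits → 032° and 35.0169′; 32 + 35.0169/60 = 32.583615
  E ⇒ keep positive
Point 3:
  Lat: 26 + 39/60 + 31.7/3600 = 26.658806
  S → negative
  Longitude: 0° + 33/60 + 10/3600 = 0 + 0.550000 + 0.002778 = 0.552778
  hemisphere W, so the sign is −
Point 4:
  Lat: 50′ + 50.15″ = 50.83583′; 18 + 50.83583/60 = 18.847264
  hemisphere S, so the sign is −
  Longitude: 128° + 25/60 + 17.8/3600 = 128 + 0.416667 + 0.004944 = 128.421611
  E ⇒ keep positive
Point 5:
  φ: 30.659′ = 0.510983°; total 84.510983
  N ⇒ keep positive
  Longitude: 176 + 11.042/60 = 176.184033
  hemisphere W, so the sign is −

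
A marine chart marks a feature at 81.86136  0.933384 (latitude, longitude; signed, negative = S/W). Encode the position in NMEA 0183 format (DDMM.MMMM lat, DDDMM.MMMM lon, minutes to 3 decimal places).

8151.682,N / 00056.003,E

φ: fractional part 0.861360 → 51.68160 minutes
Longitude: minutes = (0.933384 − 0) × 60 = 56.00304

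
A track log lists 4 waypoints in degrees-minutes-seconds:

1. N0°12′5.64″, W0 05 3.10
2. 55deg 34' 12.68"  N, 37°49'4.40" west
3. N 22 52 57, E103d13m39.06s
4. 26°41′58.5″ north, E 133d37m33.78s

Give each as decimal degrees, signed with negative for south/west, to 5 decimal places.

Point 1:
  Lat: 0° + 12/60 + 5.64/3600 = 0 + 0.200000 + 0.001567 = 0.201567
  N ⇒ keep positive
  Lon: 0 + 5/60 + 3.1/3600 = 0.084194
  W → negative
Point 2:
  Latitude: 55 + 34/60 + 12.68/3600 = 55.570189
  N ⇒ keep positive
  λ: 49′ + 4.4″ = 49.07333′; 37 + 49.07333/60 = 37.817889
  hemisphere W, so the sign is −
Point 3:
  Lat: 52′ + 57″ = 52.95000′; 22 + 52.95000/60 = 22.882500
  N ⇒ keep positive
  Longitude: 13′ + 39.06″ = 13.65100′; 103 + 13.65100/60 = 103.227517
  E → positive
Point 4:
  Lat: 26° + 41/60 + 58.5/3600 = 26 + 0.683333 + 0.016250 = 26.699583
  N → positive
  Lon: 133° + 37/60 + 33.78/3600 = 133 + 0.616667 + 0.009383 = 133.626050
  E ⇒ keep positive

1. 0.20157, -0.08419
2. 55.57019, -37.81789
3. 22.88250, 103.22752
4. 26.69958, 133.62605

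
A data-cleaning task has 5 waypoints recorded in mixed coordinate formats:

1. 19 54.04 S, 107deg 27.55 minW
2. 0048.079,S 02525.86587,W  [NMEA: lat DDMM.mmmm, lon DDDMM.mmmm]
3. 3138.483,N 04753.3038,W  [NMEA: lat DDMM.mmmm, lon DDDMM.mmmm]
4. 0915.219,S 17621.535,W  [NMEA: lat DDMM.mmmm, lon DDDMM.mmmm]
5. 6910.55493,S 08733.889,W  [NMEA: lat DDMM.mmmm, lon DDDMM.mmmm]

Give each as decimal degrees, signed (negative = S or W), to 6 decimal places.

1. -19.900667, -107.459167
2. -0.801317, -25.431098
3. 31.641383, -47.888397
4. -9.253650, -176.358917
5. -69.175916, -87.564817

Point 1:
  Latitude: 54.04′ = 0.900667°; total 19.9006667
  S → negative
  λ: 27.55′ = 0.459167°; total 107.4591667
  W → negative
Point 2:
  Latitude: degrees = first 2 digits = 0, minutes = 48.079; 0 + 48.079/60 = 0.8013167
  S ⇒ negate
  λ: split at 3 digits → 025° and 25.86587′; 25 + 25.86587/60 = 25.4310978
  W ⇒ negate
Point 3:
  Latitude: split at 2 digits → 31° and 38.483′; 31 + 38.483/60 = 31.6413833
  N ⇒ keep positive
  Longitude: degrees = first 3 digits = 47, minutes = 53.3038; 47 + 53.3038/60 = 47.8883967
  W ⇒ negate
Point 4:
  Latitude: degrees = first 2 digits = 9, minutes = 15.219; 9 + 15.219/60 = 9.2536500
  hemisphere S, so the sign is −
  λ: degrees = first 3 digits = 176, minutes = 21.535; 176 + 21.535/60 = 176.3589167
  W → negative
Point 5:
  φ: degrees = first 2 digits = 69, minutes = 10.55493; 69 + 10.55493/60 = 69.1759155
  S ⇒ negate
  Longitude: split at 3 digits → 087° and 33.889′; 87 + 33.889/60 = 87.5648167
  W → negative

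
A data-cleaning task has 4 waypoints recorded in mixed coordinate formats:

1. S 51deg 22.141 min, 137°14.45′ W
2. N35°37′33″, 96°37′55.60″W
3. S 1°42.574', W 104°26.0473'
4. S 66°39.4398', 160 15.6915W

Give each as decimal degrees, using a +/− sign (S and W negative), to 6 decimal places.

1. -51.369017, -137.240833
2. 35.625833, -96.632111
3. -1.709567, -104.434122
4. -66.657330, -160.261525

Point 1:
  φ: 22.141′ = 0.369017°; total 51.3690167
  S → negative
  Lon: 137 + 14.45/60 = 137.2408333
  W ⇒ negate
Point 2:
  Latitude: 37′ + 33″ = 37.55000′; 35 + 37.55000/60 = 35.6258333
  N → positive
  λ: 96 + 37/60 + 55.6/3600 = 96.6321111
  W ⇒ negate
Point 3:
  Latitude: 1 + 42.574/60 = 1.7095667
  S ⇒ negate
  λ: 26.0473′ = 0.434122°; total 104.4341217
  W → negative
Point 4:
  Latitude: 66 + 39.4398/60 = 66.6573300
  hemisphere S, so the sign is −
  Longitude: 160 + 15.6915/60 = 160.2615250
  W ⇒ negate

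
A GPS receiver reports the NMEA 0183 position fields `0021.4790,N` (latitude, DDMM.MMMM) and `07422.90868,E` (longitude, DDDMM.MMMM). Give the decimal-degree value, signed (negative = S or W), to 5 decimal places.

φ: split at 2 digits → 00° and 21.479′; 0 + 21.479/60 = 0.357983
N ⇒ keep positive
Lon: degrees = first 3 digits = 74, minutes = 22.90868; 74 + 22.90868/60 = 74.381811
E → positive

0.35798, 74.38181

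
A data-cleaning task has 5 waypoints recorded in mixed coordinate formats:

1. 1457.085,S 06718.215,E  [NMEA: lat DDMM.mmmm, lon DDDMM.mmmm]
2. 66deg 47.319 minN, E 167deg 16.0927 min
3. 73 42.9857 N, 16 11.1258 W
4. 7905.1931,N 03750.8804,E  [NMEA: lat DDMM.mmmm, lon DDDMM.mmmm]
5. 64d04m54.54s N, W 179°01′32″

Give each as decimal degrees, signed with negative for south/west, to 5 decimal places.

Point 1:
  φ: degrees = first 2 digits = 14, minutes = 57.085; 14 + 57.085/60 = 14.951417
  S ⇒ negate
  Lon: degrees = first 3 digits = 67, minutes = 18.215; 67 + 18.215/60 = 67.303583
  E ⇒ keep positive
Point 2:
  φ: 47.319′ = 0.788650°; total 66.788650
  N → positive
  Longitude: 167 + 16.0927/60 = 167.268212
  E ⇒ keep positive
Point 3:
  φ: 42.9857′ = 0.716428°; total 73.716428
  N → positive
  Lon: 16 + 11.1258/60 = 16.185430
  W ⇒ negate
Point 4:
  φ: split at 2 digits → 79° and 5.1931′; 79 + 5.1931/60 = 79.086552
  N ⇒ keep positive
  λ: degrees = first 3 digits = 37, minutes = 50.8804; 37 + 50.8804/60 = 37.848007
  E → positive
Point 5:
  Latitude: 64 + 4/60 + 54.54/3600 = 64.081817
  N ⇒ keep positive
  Longitude: 1′ + 32″ = 1.53333′; 179 + 1.53333/60 = 179.025556
  hemisphere W, so the sign is −

1. -14.95142, 67.30358
2. 66.78865, 167.26821
3. 73.71643, -16.18543
4. 79.08655, 37.84801
5. 64.08182, -179.02556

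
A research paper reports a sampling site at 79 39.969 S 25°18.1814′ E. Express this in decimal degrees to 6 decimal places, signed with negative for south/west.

-79.666150, 25.303023

Lat: 39.969′ = 0.666150°; total 79.6661500
hemisphere S, so the sign is −
Lon: 25 + 18.1814/60 = 25.3030233
E → positive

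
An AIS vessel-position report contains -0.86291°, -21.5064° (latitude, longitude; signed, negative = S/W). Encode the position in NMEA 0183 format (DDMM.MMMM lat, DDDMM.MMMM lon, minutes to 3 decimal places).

Latitude is negative → S; |value| = 0.862910
φ: fractional part 0.862910 → 51.77460 minutes
Longitude is negative → W; |value| = 21.506400
Lon: fractional part 0.506400 → 30.38400 minutes

0051.775,S / 02130.384,W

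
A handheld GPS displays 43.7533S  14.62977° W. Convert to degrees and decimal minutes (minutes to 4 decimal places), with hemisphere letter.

Latitude: 43° + 0.753300 × 60 = 43° 45.198000′
Longitude: minutes = (14.629770 − 14) × 60 = 37.786200

43° 45.1980′ S, 14° 37.7862′ W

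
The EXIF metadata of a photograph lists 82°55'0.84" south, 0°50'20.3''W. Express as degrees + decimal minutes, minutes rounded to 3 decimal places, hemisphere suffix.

82° 55.014′ S, 0° 50.338′ W

Latitude: seconds/60 = 0.01400; minutes = 55 + 0.01400 = 55.01400
λ: 50 + 20.3/60 = 50.33833′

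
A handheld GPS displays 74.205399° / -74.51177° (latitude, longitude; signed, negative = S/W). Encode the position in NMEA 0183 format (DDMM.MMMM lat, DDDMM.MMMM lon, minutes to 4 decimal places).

φ: minutes = (74.205399 − 74) × 60 = 12.323940
Longitude is negative → W; |value| = 74.511770
Lon: minutes = (74.511770 − 74) × 60 = 30.706200

7412.3239,N / 07430.7062,W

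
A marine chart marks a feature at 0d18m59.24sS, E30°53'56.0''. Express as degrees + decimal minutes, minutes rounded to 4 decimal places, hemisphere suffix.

Lat: 18 + 59.24/60 = 18.987333′
Lon: seconds/60 = 0.93333; minutes = 53 + 0.93333 = 53.933333

0° 18.9873′ S, 30° 53.9333′ E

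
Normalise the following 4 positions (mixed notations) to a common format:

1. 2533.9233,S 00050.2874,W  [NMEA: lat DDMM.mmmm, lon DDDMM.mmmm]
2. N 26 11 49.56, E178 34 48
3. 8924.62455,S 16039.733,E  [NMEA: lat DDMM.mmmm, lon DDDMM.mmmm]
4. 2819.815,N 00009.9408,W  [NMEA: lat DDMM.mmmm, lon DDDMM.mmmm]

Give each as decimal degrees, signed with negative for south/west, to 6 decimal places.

Point 1:
  Lat: split at 2 digits → 25° and 33.9233′; 25 + 33.9233/60 = 25.5653883
  hemisphere S, so the sign is −
  λ: split at 3 digits → 000° and 50.2874′; 0 + 50.2874/60 = 0.8381233
  W ⇒ negate
Point 2:
  Latitude: 26 + 11/60 + 49.56/3600 = 26.1971000
  N → positive
  Longitude: 34′ + 48″ = 34.80000′; 178 + 34.80000/60 = 178.5800000
  E → positive
Point 3:
  Lat: split at 2 digits → 89° and 24.62455′; 89 + 24.62455/60 = 89.4104092
  S → negative
  λ: split at 3 digits → 160° and 39.733′; 160 + 39.733/60 = 160.6622167
  E → positive
Point 4:
  Lat: split at 2 digits → 28° and 19.815′; 28 + 19.815/60 = 28.3302500
  N → positive
  λ: degrees = first 3 digits = 0, minutes = 9.9408; 0 + 9.9408/60 = 0.1656800
  W ⇒ negate

1. -25.565388, -0.838123
2. 26.197100, 178.580000
3. -89.410409, 160.662217
4. 28.330250, -0.165680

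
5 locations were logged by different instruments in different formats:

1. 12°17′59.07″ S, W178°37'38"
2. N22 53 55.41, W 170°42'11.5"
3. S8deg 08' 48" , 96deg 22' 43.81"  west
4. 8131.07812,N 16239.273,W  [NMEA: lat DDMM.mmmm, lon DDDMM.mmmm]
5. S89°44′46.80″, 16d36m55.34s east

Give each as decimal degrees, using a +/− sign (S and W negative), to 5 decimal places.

1. -12.29974, -178.62722
2. 22.89873, -170.70319
3. -8.14667, -96.37884
4. 81.51797, -162.65455
5. -89.74633, 16.61537

Point 1:
  Lat: 17′ + 59.07″ = 17.98450′; 12 + 17.98450/60 = 12.299742
  hemisphere S, so the sign is −
  λ: 37′ + 38″ = 37.63333′; 178 + 37.63333/60 = 178.627222
  W ⇒ negate
Point 2:
  Latitude: 22° + 53/60 + 55.41/3600 = 22 + 0.883333 + 0.015392 = 22.898725
  N ⇒ keep positive
  λ: 42′ + 11.5″ = 42.19167′; 170 + 42.19167/60 = 170.703194
  hemisphere W, so the sign is −
Point 3:
  φ: 8 + 8/60 + 48/3600 = 8.146667
  S ⇒ negate
  Longitude: 96 + 22/60 + 43.81/3600 = 96.378836
  W → negative
Point 4:
  Latitude: degrees = first 2 digits = 81, minutes = 31.07812; 81 + 31.07812/60 = 81.517969
  N → positive
  λ: degrees = first 3 digits = 162, minutes = 39.273; 162 + 39.273/60 = 162.654550
  W → negative
Point 5:
  Lat: 89° + 44/60 + 46.8/3600 = 89 + 0.733333 + 0.013000 = 89.746333
  hemisphere S, so the sign is −
  λ: 36′ + 55.34″ = 36.92233′; 16 + 36.92233/60 = 16.615372
  E ⇒ keep positive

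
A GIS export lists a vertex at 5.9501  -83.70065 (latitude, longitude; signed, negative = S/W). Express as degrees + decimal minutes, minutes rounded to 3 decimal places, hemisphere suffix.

5° 57.006′ N, 83° 42.039′ W

φ: 5° + 0.950100 × 60 = 5° 57.00600′
Longitude is negative → W; |value| = 83.700650
Lon: minutes = (83.700650 − 83) × 60 = 42.03900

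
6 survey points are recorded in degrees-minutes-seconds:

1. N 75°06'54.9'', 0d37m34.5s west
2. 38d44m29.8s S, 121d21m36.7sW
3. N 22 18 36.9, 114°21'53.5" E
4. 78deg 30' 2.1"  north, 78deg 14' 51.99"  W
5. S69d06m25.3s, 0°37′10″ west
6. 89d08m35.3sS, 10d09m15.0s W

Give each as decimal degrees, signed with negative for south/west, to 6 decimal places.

1. 75.115250, -0.626250
2. -38.741611, -121.360194
3. 22.310250, 114.364861
4. 78.500583, -78.247775
5. -69.107028, -0.619444
6. -89.143139, -10.154167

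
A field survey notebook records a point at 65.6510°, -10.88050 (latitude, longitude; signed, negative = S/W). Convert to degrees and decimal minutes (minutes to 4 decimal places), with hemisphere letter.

65° 39.0600′ N, 10° 52.8300′ W

Latitude: minutes = (65.651000 − 65) × 60 = 39.060000
Longitude is negative → W; |value| = 10.880500
λ: minutes = (10.880500 − 10) × 60 = 52.830000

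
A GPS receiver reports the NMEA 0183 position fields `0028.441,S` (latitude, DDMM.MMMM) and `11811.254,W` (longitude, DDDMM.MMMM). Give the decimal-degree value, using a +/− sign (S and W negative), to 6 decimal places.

φ: split at 2 digits → 00° and 28.441′; 0 + 28.441/60 = 0.4740167
S → negative
λ: degrees = first 3 digits = 118, minutes = 11.254; 118 + 11.254/60 = 118.1875667
W ⇒ negate

-0.474017, -118.187567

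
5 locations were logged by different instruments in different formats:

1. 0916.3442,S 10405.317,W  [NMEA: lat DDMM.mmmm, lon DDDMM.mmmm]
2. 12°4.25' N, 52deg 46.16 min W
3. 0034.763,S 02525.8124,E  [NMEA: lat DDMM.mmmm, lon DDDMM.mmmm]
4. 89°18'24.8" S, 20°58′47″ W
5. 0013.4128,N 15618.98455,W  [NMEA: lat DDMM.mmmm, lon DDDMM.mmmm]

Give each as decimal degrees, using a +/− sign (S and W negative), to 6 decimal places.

Point 1:
  φ: split at 2 digits → 09° and 16.3442′; 9 + 16.3442/60 = 9.2724033
  S ⇒ negate
  λ: degrees = first 3 digits = 104, minutes = 5.317; 104 + 5.317/60 = 104.0886167
  W → negative
Point 2:
  Latitude: 12 + 4.25/60 = 12.0708333
  N ⇒ keep positive
  Longitude: 46.16′ = 0.769333°; total 52.7693333
  hemisphere W, so the sign is −
Point 3:
  Lat: split at 2 digits → 00° and 34.763′; 0 + 34.763/60 = 0.5793833
  hemisphere S, so the sign is −
  λ: degrees = first 3 digits = 25, minutes = 25.8124; 25 + 25.8124/60 = 25.4302067
  E ⇒ keep positive
Point 4:
  Latitude: 89 + 18/60 + 24.8/3600 = 89.3068889
  S → negative
  Longitude: 58′ + 47″ = 58.78333′; 20 + 58.78333/60 = 20.9797222
  hemisphere W, so the sign is −
Point 5:
  φ: degrees = first 2 digits = 0, minutes = 13.4128; 0 + 13.4128/60 = 0.2235467
  N ⇒ keep positive
  Lon: split at 3 digits → 156° and 18.98455′; 156 + 18.98455/60 = 156.3164092
  W → negative

1. -9.272403, -104.088617
2. 12.070833, -52.769333
3. -0.579383, 25.430207
4. -89.306889, -20.979722
5. 0.223547, -156.316409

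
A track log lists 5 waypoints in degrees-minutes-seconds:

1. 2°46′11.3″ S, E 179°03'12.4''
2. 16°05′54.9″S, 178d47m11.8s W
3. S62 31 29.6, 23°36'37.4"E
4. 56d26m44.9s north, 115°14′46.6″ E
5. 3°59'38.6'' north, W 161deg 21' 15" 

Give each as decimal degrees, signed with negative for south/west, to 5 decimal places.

1. -2.76981, 179.05344
2. -16.09858, -178.78661
3. -62.52489, 23.61039
4. 56.44581, 115.24628
5. 3.99406, -161.35417

Point 1:
  Latitude: 2° + 46/60 + 11.3/3600 = 2 + 0.766667 + 0.003139 = 2.769806
  S → negative
  λ: 179 + 3/60 + 12.4/3600 = 179.053444
  E → positive
Point 2:
  Lat: 5′ + 54.9″ = 5.91500′; 16 + 5.91500/60 = 16.098583
  hemisphere S, so the sign is −
  Longitude: 178° + 47/60 + 11.8/3600 = 178 + 0.783333 + 0.003278 = 178.786611
  W ⇒ negate
Point 3:
  Latitude: 31′ + 29.6″ = 31.49333′; 62 + 31.49333/60 = 62.524889
  S → negative
  λ: 23 + 36/60 + 37.4/3600 = 23.610389
  E → positive
Point 4:
  Lat: 26′ + 44.9″ = 26.74833′; 56 + 26.74833/60 = 56.445806
  N ⇒ keep positive
  Lon: 14′ + 46.6″ = 14.77667′; 115 + 14.77667/60 = 115.246278
  E → positive
Point 5:
  Latitude: 59′ + 38.6″ = 59.64333′; 3 + 59.64333/60 = 3.994056
  N → positive
  λ: 21′ + 15″ = 21.25000′; 161 + 21.25000/60 = 161.354167
  W ⇒ negate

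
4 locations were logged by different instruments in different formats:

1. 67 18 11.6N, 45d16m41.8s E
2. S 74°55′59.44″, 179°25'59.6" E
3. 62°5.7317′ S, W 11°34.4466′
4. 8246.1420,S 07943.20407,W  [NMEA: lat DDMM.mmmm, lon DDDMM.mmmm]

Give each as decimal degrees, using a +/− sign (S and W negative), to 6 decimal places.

1. 67.303222, 45.278278
2. -74.933178, 179.433222
3. -62.095528, -11.574110
4. -82.769033, -79.720068

Point 1:
  Latitude: 67° + 18/60 + 11.6/3600 = 67 + 0.300000 + 0.003222 = 67.3032222
  N → positive
  Longitude: 45 + 16/60 + 41.8/3600 = 45.2782778
  E ⇒ keep positive
Point 2:
  φ: 74 + 55/60 + 59.44/3600 = 74.9331778
  S → negative
  λ: 179° + 25/60 + 59.6/3600 = 179 + 0.416667 + 0.016556 = 179.4332222
  E ⇒ keep positive
Point 3:
  Lat: 62 + 5.7317/60 = 62.0955283
  S ⇒ negate
  Longitude: 34.4466′ = 0.574110°; total 11.5741100
  W → negative
Point 4:
  Latitude: split at 2 digits → 82° and 46.142′; 82 + 46.142/60 = 82.7690333
  S ⇒ negate
  Longitude: split at 3 digits → 079° and 43.20407′; 79 + 43.20407/60 = 79.7200678
  W → negative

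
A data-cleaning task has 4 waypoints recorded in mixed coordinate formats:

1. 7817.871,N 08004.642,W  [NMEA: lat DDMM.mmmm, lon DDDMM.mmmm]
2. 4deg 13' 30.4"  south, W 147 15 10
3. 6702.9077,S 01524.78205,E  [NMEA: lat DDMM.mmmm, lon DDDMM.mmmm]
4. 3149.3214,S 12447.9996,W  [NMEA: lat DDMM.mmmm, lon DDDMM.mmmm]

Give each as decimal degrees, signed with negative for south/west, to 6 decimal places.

1. 78.297850, -80.077367
2. -4.225111, -147.252778
3. -67.048462, 15.413034
4. -31.822023, -124.799993

Point 1:
  Latitude: degrees = first 2 digits = 78, minutes = 17.871; 78 + 17.871/60 = 78.2978500
  N → positive
  Longitude: split at 3 digits → 080° and 4.642′; 80 + 4.642/60 = 80.0773667
  W ⇒ negate
Point 2:
  Latitude: 13′ + 30.4″ = 13.50667′; 4 + 13.50667/60 = 4.2251111
  S ⇒ negate
  Longitude: 15′ + 10″ = 15.16667′; 147 + 15.16667/60 = 147.2527778
  W → negative
Point 3:
  Latitude: degrees = first 2 digits = 67, minutes = 2.9077; 67 + 2.9077/60 = 67.0484617
  hemisphere S, so the sign is −
  λ: split at 3 digits → 015° and 24.78205′; 15 + 24.78205/60 = 15.4130342
  E ⇒ keep positive
Point 4:
  Latitude: split at 2 digits → 31° and 49.3214′; 31 + 49.3214/60 = 31.8220233
  S → negative
  Longitude: degrees = first 3 digits = 124, minutes = 47.9996; 124 + 47.9996/60 = 124.7999933
  hemisphere W, so the sign is −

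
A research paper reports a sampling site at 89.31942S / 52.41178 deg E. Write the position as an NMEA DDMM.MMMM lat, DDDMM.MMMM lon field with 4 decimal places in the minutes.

Latitude: fractional part 0.319420 → 19.165200 minutes
λ: 52° + 0.411780 × 60 = 52° 24.706800′

8919.1652,S / 05224.7068,E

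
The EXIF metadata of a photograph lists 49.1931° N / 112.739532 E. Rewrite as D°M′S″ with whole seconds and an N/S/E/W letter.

Lat: 0.193100 × 60 = 11.58600′ → 11′, remainder × 60 = 35.16″
Longitude: 0.739532 × 60 = 44.37192′ → 44′, remainder × 60 = 22.32″

49°11′35″ N, 112°44′22″ E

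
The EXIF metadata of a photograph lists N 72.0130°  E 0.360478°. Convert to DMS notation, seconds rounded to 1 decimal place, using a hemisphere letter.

72°00′46.8″ N, 0°21′37.7″ E

φ: whole degrees 72; 0.78000′ → 0′ and 46.800″
λ: whole degrees 0; 21.62868′ → 21′ and 37.721″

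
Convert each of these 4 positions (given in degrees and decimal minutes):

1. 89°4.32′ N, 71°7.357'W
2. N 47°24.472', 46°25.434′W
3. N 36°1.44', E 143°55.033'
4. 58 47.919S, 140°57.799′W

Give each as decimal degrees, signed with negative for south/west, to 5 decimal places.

1. 89.07200, -71.12262
2. 47.40787, -46.42390
3. 36.02400, 143.91722
4. -58.79865, -140.96332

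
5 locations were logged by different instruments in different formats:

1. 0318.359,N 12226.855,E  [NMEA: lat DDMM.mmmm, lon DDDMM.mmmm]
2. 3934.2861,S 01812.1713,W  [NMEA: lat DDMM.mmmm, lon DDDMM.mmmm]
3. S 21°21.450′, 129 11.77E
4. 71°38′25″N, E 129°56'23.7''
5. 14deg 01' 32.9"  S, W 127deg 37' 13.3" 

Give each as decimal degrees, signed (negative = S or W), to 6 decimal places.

1. 3.305983, 122.447583
2. -39.571435, -18.202855
3. -21.357500, 129.196167
4. 71.640278, 129.939917
5. -14.025806, -127.620361

Point 1:
  φ: degrees = first 2 digits = 3, minutes = 18.359; 3 + 18.359/60 = 3.3059833
  N → positive
  λ: split at 3 digits → 122° and 26.855′; 122 + 26.855/60 = 122.4475833
  E → positive
Point 2:
  Latitude: split at 2 digits → 39° and 34.2861′; 39 + 34.2861/60 = 39.5714350
  S → negative
  Longitude: split at 3 digits → 018° and 12.1713′; 18 + 12.1713/60 = 18.2028550
  W ⇒ negate
Point 3:
  Latitude: 21 + 21.45/60 = 21.3575000
  S ⇒ negate
  Lon: 11.77′ = 0.196167°; total 129.1961667
  E → positive
Point 4:
  φ: 71 + 38/60 + 25/3600 = 71.6402778
  N → positive
  Lon: 129 + 56/60 + 23.7/3600 = 129.9399167
  E → positive
Point 5:
  Lat: 1′ + 32.9″ = 1.54833′; 14 + 1.54833/60 = 14.0258056
  S ⇒ negate
  Lon: 127 + 37/60 + 13.3/3600 = 127.6203611
  hemisphere W, so the sign is −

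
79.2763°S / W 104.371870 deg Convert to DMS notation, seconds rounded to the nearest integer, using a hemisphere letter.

φ: 0.276300° → 16.57800′; 0.57800 × 60 = 34.68″
Lon: whole degrees 104; 22.31220′ → 22′ and 18.73″

79°16′35″ S, 104°22′19″ W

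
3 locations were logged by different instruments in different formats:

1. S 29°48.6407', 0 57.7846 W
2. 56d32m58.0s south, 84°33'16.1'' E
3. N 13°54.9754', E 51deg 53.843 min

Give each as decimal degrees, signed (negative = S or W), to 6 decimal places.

1. -29.810678, -0.963077
2. -56.549444, 84.554472
3. 13.916257, 51.897383

Point 1:
  Latitude: 29 + 48.6407/60 = 29.8106783
  S → negative
  Longitude: 57.7846′ = 0.963077°; total 0.9630767
  W ⇒ negate
Point 2:
  Latitude: 56 + 32/60 + 58/3600 = 56.5494444
  S ⇒ negate
  λ: 84 + 33/60 + 16.1/3600 = 84.5544722
  E → positive
Point 3:
  Latitude: 13 + 54.9754/60 = 13.9162567
  N → positive
  Lon: 53.843′ = 0.897383°; total 51.8973833
  E ⇒ keep positive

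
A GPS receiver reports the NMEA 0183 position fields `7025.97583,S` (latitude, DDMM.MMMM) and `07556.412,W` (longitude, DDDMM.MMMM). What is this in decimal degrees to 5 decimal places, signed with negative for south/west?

-70.43293, -75.94020

Lat: degrees = first 2 digits = 70, minutes = 25.97583; 70 + 25.97583/60 = 70.432931
hemisphere S, so the sign is −
Lon: degrees = first 3 digits = 75, minutes = 56.412; 75 + 56.412/60 = 75.940200
hemisphere W, so the sign is −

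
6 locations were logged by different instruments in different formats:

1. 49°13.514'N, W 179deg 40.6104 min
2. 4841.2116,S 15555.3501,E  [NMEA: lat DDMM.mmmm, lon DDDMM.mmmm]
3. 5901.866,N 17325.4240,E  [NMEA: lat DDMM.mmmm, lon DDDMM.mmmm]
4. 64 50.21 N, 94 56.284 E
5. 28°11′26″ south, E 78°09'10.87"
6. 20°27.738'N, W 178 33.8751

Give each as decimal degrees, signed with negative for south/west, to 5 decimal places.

1. 49.22523, -179.67684
2. -48.68686, 155.92250
3. 59.03110, 173.42373
4. 64.83683, 94.93807
5. -28.19056, 78.15302
6. 20.46230, -178.56459

Point 1:
  Latitude: 49 + 13.514/60 = 49.225233
  N ⇒ keep positive
  Lon: 179 + 40.6104/60 = 179.676840
  W ⇒ negate
Point 2:
  φ: split at 2 digits → 48° and 41.2116′; 48 + 41.2116/60 = 48.686860
  hemisphere S, so the sign is −
  λ: split at 3 digits → 155° and 55.3501′; 155 + 55.3501/60 = 155.922502
  E ⇒ keep positive
Point 3:
  Lat: split at 2 digits → 59° and 1.866′; 59 + 1.866/60 = 59.031100
  N → positive
  λ: split at 3 digits → 173° and 25.424′; 173 + 25.424/60 = 173.423733
  E ⇒ keep positive
Point 4:
  Lat: 50.21′ = 0.836833°; total 64.836833
  N ⇒ keep positive
  λ: 94 + 56.284/60 = 94.938067
  E → positive
Point 5:
  Lat: 28° + 11/60 + 26/3600 = 28 + 0.183333 + 0.007222 = 28.190556
  S ⇒ negate
  Lon: 78 + 9/60 + 10.87/3600 = 78.153019
  E ⇒ keep positive
Point 6:
  Lat: 27.738′ = 0.462300°; total 20.462300
  N → positive
  Longitude: 178 + 33.8751/60 = 178.564585
  W ⇒ negate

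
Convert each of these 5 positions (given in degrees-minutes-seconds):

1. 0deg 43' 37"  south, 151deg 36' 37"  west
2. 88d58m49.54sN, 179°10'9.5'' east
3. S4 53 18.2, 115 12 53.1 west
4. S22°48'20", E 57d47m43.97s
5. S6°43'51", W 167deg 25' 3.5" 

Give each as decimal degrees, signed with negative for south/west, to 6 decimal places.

Point 1:
  φ: 0° + 43/60 + 37/3600 = 0 + 0.716667 + 0.010278 = 0.7269444
  hemisphere S, so the sign is −
  Lon: 151° + 36/60 + 37/3600 = 151 + 0.600000 + 0.010278 = 151.6102778
  hemisphere W, so the sign is −
Point 2:
  Lat: 88 + 58/60 + 49.54/3600 = 88.9804278
  N → positive
  Lon: 179 + 10/60 + 9.5/3600 = 179.1693056
  E ⇒ keep positive
Point 3:
  Lat: 53′ + 18.2″ = 53.30333′; 4 + 53.30333/60 = 4.8883889
  hemisphere S, so the sign is −
  Lon: 115° + 12/60 + 53.1/3600 = 115 + 0.200000 + 0.014750 = 115.2147500
  W → negative
Point 4:
  φ: 22° + 48/60 + 20/3600 = 22 + 0.800000 + 0.005556 = 22.8055556
  S ⇒ negate
  Longitude: 57 + 47/60 + 43.97/3600 = 57.7955472
  E ⇒ keep positive
Point 5:
  φ: 43′ + 51″ = 43.85000′; 6 + 43.85000/60 = 6.7308333
  S → negative
  Lon: 25′ + 3.5″ = 25.05833′; 167 + 25.05833/60 = 167.4176389
  W → negative

1. -0.726944, -151.610278
2. 88.980428, 179.169306
3. -4.888389, -115.214750
4. -22.805556, 57.795547
5. -6.730833, -167.417639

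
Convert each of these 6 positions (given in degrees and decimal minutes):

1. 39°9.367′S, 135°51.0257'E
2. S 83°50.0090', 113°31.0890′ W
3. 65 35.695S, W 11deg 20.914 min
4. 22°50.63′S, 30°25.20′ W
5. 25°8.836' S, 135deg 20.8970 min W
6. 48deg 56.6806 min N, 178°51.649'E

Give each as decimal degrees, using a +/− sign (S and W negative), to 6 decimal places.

Point 1:
  φ: 39 + 9.367/60 = 39.1561167
  S ⇒ negate
  Longitude: 135 + 51.0257/60 = 135.8504283
  E → positive
Point 2:
  Lat: 83 + 50.009/60 = 83.8334833
  S ⇒ negate
  λ: 113 + 31.089/60 = 113.5181500
  W ⇒ negate
Point 3:
  φ: 65 + 35.695/60 = 65.5949167
  S ⇒ negate
  λ: 20.914′ = 0.348567°; total 11.3485667
  W → negative
Point 4:
  Lat: 22 + 50.63/60 = 22.8438333
  hemisphere S, so the sign is −
  Lon: 25.2′ = 0.420000°; total 30.4200000
  hemisphere W, so the sign is −
Point 5:
  Latitude: 8.836′ = 0.147267°; total 25.1472667
  hemisphere S, so the sign is −
  λ: 20.897′ = 0.348283°; total 135.3482833
  hemisphere W, so the sign is −
Point 6:
  φ: 56.6806′ = 0.944677°; total 48.9446767
  N → positive
  Longitude: 51.649′ = 0.860817°; total 178.8608167
  E → positive

1. -39.156117, 135.850428
2. -83.833483, -113.518150
3. -65.594917, -11.348567
4. -22.843833, -30.420000
5. -25.147267, -135.348283
6. 48.944677, 178.860817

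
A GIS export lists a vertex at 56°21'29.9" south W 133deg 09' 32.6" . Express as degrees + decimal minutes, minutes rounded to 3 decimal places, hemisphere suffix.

56° 21.498′ S, 133° 9.543′ W

Latitude: 21 + 29.9/60 = 21.49833′
λ: 9 + 32.6/60 = 9.54333′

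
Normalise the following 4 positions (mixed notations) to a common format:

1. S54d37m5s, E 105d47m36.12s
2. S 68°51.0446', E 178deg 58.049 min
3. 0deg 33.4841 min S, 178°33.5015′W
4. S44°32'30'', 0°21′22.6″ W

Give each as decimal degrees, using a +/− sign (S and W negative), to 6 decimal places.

1. -54.618056, 105.793367
2. -68.850743, 178.967483
3. -0.558068, -178.558358
4. -44.541667, -0.356278

Point 1:
  φ: 54° + 37/60 + 5/3600 = 54 + 0.616667 + 0.001389 = 54.6180556
  S → negative
  Longitude: 105° + 47/60 + 36.12/3600 = 105 + 0.783333 + 0.010033 = 105.7933667
  E → positive
Point 2:
  Lat: 68 + 51.0446/60 = 68.8507433
  S → negative
  Longitude: 58.049′ = 0.967483°; total 178.9674833
  E → positive
Point 3:
  Latitude: 0 + 33.4841/60 = 0.5580683
  S ⇒ negate
  Lon: 33.5015′ = 0.558358°; total 178.5583583
  W ⇒ negate
Point 4:
  Latitude: 44° + 32/60 + 30/3600 = 44 + 0.533333 + 0.008333 = 44.5416667
  S ⇒ negate
  λ: 21′ + 22.6″ = 21.37667′; 0 + 21.37667/60 = 0.3562778
  W ⇒ negate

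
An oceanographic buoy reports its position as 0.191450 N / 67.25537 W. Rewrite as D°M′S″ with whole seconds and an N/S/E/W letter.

0°11′29″ N, 67°15′19″ W

Latitude: 0.191450 × 60 = 11.48700′ → 11′, remainder × 60 = 29.22″
Lon: 0.255370 × 60 = 15.32220′ → 15′, remainder × 60 = 19.33″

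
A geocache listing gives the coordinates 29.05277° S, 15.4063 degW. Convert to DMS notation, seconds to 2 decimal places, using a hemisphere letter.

29°03′9.97″ S, 15°24′22.68″ W

φ: 0.052770 × 60 = 3.16620′ → 3′, remainder × 60 = 9.9720″
λ: whole degrees 15; 24.37800′ → 24′ and 22.6800″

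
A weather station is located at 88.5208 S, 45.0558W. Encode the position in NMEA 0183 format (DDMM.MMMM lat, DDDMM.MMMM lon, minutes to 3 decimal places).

Latitude: minutes = (88.520800 − 88) × 60 = 31.24800
λ: minutes = (45.055800 − 45) × 60 = 3.34800

8831.248,S / 04503.348,W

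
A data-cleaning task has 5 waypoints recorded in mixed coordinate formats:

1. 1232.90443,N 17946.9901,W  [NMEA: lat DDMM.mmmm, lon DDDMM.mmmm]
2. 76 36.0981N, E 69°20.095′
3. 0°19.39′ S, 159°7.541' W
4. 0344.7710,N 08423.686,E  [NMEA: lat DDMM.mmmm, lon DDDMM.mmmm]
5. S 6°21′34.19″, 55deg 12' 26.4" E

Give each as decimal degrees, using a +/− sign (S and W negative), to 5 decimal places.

Point 1:
  φ: split at 2 digits → 12° and 32.90443′; 12 + 32.90443/60 = 12.548407
  N → positive
  Lon: split at 3 digits → 179° and 46.9901′; 179 + 46.9901/60 = 179.783168
  W → negative
Point 2:
  Lat: 36.0981′ = 0.601635°; total 76.601635
  N → positive
  Lon: 69 + 20.095/60 = 69.334917
  E → positive
Point 3:
  φ: 19.39′ = 0.323167°; total 0.323167
  S → negative
  Lon: 159 + 7.541/60 = 159.125683
  W → negative
Point 4:
  Lat: split at 2 digits → 03° and 44.771′; 3 + 44.771/60 = 3.746183
  N ⇒ keep positive
  Lon: split at 3 digits → 084° and 23.686′; 84 + 23.686/60 = 84.394767
  E ⇒ keep positive
Point 5:
  φ: 6° + 21/60 + 34.19/3600 = 6 + 0.350000 + 0.009497 = 6.359497
  S → negative
  λ: 55 + 12/60 + 26.4/3600 = 55.207333
  E → positive

1. 12.54841, -179.78317
2. 76.60164, 69.33492
3. -0.32317, -159.12568
4. 3.74618, 84.39477
5. -6.35950, 55.20733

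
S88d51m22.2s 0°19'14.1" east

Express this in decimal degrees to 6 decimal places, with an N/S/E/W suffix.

88.856167° S, 0.320583° E

Lat: 88° + 51/60 + 22.2/3600 = 88 + 0.850000 + 0.006167 = 88.8561667
Longitude: 19′ + 14.1″ = 19.23500′; 0 + 19.23500/60 = 0.3205833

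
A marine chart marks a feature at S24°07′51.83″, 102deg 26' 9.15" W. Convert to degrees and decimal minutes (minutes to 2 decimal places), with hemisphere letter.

24° 7.86′ S, 102° 26.15′ W

Lat: 7 + 51.83/60 = 7.8638′
Longitude: 26 + 9.15/60 = 26.1525′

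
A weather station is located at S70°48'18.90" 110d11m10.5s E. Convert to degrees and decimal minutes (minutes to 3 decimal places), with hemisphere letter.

Lat: seconds/60 = 0.31500; minutes = 48 + 0.31500 = 48.31500
λ: 11 + 10.5/60 = 11.17500′

70° 48.315′ S, 110° 11.175′ E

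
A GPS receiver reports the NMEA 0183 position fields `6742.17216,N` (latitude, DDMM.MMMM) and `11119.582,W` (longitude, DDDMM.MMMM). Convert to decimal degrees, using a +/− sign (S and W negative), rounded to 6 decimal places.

φ: split at 2 digits → 67° and 42.17216′; 67 + 42.17216/60 = 67.7028693
N → positive
Lon: split at 3 digits → 111° and 19.582′; 111 + 19.582/60 = 111.3263667
hemisphere W, so the sign is −

67.702869, -111.326367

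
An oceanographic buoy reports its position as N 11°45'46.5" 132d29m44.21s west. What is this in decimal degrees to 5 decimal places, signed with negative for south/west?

Lat: 45′ + 46.5″ = 45.77500′; 11 + 45.77500/60 = 11.762917
N ⇒ keep positive
λ: 132° + 29/60 + 44.21/3600 = 132 + 0.483333 + 0.012281 = 132.495614
hemisphere W, so the sign is −

11.76292, -132.49561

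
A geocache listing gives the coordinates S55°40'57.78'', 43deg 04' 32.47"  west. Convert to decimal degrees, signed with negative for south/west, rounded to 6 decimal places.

φ: 40′ + 57.78″ = 40.96300′; 55 + 40.96300/60 = 55.6827167
hemisphere S, so the sign is −
λ: 43° + 4/60 + 32.47/3600 = 43 + 0.066667 + 0.009019 = 43.0756861
W ⇒ negate

-55.682717, -43.075686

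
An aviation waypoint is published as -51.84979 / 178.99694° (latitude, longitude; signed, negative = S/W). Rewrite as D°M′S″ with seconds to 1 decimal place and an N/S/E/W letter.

51°50′59.2″ S, 178°59′49.0″ E

Latitude is negative → S; |value| = 51.849790
φ: 0.849790 × 60 = 50.98740′ → 50′, remainder × 60 = 59.244″
Lon: 0.996940 × 60 = 59.81640′ → 59′, remainder × 60 = 48.984″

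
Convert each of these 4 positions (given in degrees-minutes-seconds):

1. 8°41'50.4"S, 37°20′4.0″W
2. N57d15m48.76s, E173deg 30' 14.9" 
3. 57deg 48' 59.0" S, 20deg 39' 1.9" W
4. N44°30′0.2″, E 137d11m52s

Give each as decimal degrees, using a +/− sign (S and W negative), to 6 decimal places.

1. -8.697333, -37.334444
2. 57.263544, 173.504139
3. -57.816389, -20.650528
4. 44.500056, 137.197778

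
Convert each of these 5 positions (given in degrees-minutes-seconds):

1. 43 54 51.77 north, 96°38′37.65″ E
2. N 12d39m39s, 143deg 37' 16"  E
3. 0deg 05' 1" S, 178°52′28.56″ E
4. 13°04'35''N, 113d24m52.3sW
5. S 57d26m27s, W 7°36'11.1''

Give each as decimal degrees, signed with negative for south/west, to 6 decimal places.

1. 43.914381, 96.643792
2. 12.660833, 143.621111
3. -0.083611, 178.874600
4. 13.076389, -113.414528
5. -57.440833, -7.603083

Point 1:
  Lat: 54′ + 51.77″ = 54.86283′; 43 + 54.86283/60 = 43.9143806
  N ⇒ keep positive
  Lon: 96 + 38/60 + 37.65/3600 = 96.6437917
  E → positive
Point 2:
  Latitude: 12° + 39/60 + 39/3600 = 12 + 0.650000 + 0.010833 = 12.6608333
  N → positive
  λ: 37′ + 16″ = 37.26667′; 143 + 37.26667/60 = 143.6211111
  E ⇒ keep positive
Point 3:
  Latitude: 0 + 5/60 + 1/3600 = 0.0836111
  S → negative
  Longitude: 178° + 52/60 + 28.56/3600 = 178 + 0.866667 + 0.007933 = 178.8746000
  E ⇒ keep positive
Point 4:
  φ: 13° + 4/60 + 35/3600 = 13 + 0.066667 + 0.009722 = 13.0763889
  N → positive
  Longitude: 24′ + 52.3″ = 24.87167′; 113 + 24.87167/60 = 113.4145278
  W → negative
Point 5:
  Lat: 57 + 26/60 + 27/3600 = 57.4408333
  S → negative
  λ: 7 + 36/60 + 11.1/3600 = 7.6030833
  W → negative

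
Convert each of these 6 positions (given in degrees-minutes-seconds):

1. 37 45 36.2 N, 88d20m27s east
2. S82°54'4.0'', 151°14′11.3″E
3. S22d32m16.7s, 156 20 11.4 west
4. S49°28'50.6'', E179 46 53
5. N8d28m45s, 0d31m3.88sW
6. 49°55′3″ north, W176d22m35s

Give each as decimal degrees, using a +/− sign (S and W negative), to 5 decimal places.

Point 1:
  Lat: 37° + 45/60 + 36.2/3600 = 37 + 0.750000 + 0.010056 = 37.760056
  N ⇒ keep positive
  Lon: 88 + 20/60 + 27/3600 = 88.340833
  E ⇒ keep positive
Point 2:
  Latitude: 82 + 54/60 + 4/3600 = 82.901111
  hemisphere S, so the sign is −
  Lon: 14′ + 11.3″ = 14.18833′; 151 + 14.18833/60 = 151.236472
  E ⇒ keep positive
Point 3:
  Latitude: 22° + 32/60 + 16.7/3600 = 22 + 0.533333 + 0.004639 = 22.537972
  S → negative
  λ: 156 + 20/60 + 11.4/3600 = 156.336500
  hemisphere W, so the sign is −
Point 4:
  φ: 28′ + 50.6″ = 28.84333′; 49 + 28.84333/60 = 49.480722
  S → negative
  λ: 179° + 46/60 + 53/3600 = 179 + 0.766667 + 0.014722 = 179.781389
  E → positive
Point 5:
  Latitude: 28′ + 45″ = 28.75000′; 8 + 28.75000/60 = 8.479167
  N → positive
  Longitude: 0° + 31/60 + 3.88/3600 = 0 + 0.516667 + 0.001078 = 0.517744
  hemisphere W, so the sign is −
Point 6:
  φ: 49 + 55/60 + 3/3600 = 49.917500
  N ⇒ keep positive
  Longitude: 22′ + 35″ = 22.58333′; 176 + 22.58333/60 = 176.376389
  W ⇒ negate

1. 37.76006, 88.34083
2. -82.90111, 151.23647
3. -22.53797, -156.33650
4. -49.48072, 179.78139
5. 8.47917, -0.51774
6. 49.91750, -176.37639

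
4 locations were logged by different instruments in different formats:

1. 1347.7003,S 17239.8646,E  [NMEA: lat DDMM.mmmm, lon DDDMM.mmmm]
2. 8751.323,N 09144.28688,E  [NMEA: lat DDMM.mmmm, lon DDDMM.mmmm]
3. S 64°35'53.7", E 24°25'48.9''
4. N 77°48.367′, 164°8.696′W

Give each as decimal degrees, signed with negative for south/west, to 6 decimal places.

Point 1:
  Latitude: split at 2 digits → 13° and 47.7003′; 13 + 47.7003/60 = 13.7950050
  S ⇒ negate
  λ: degrees = first 3 digits = 172, minutes = 39.8646; 172 + 39.8646/60 = 172.6644100
  E ⇒ keep positive
Point 2:
  Lat: degrees = first 2 digits = 87, minutes = 51.323; 87 + 51.323/60 = 87.8553833
  N → positive
  Longitude: split at 3 digits → 091° and 44.28688′; 91 + 44.28688/60 = 91.7381147
  E ⇒ keep positive
Point 3:
  Latitude: 35′ + 53.7″ = 35.89500′; 64 + 35.89500/60 = 64.5982500
  S → negative
  λ: 24 + 25/60 + 48.9/3600 = 24.4302500
  E ⇒ keep positive
Point 4:
  φ: 48.367′ = 0.806117°; total 77.8061167
  N ⇒ keep positive
  λ: 8.696′ = 0.144933°; total 164.1449333
  hemisphere W, so the sign is −

1. -13.795005, 172.664410
2. 87.855383, 91.738115
3. -64.598250, 24.430250
4. 77.806117, -164.144933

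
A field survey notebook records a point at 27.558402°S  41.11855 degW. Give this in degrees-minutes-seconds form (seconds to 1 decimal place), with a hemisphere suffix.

27°33′30.2″ S, 41°07′6.8″ W

Latitude: whole degrees 27; 33.50412′ → 33′ and 30.247″
Longitude: 0.118550 × 60 = 7.11300′ → 7′, remainder × 60 = 6.780″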